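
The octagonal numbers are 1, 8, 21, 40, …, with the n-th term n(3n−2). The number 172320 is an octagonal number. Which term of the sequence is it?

Set n(3n−2) = 172320, giving 3n² − 2n − 172320 = 0.
The discriminant is 4 + 12·172320 = 2067844, and √2067844 = 1438.
So n = (2 + 1438) / 6 = 1440/6 = 240.

240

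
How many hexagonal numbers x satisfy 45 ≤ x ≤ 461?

11

The n-th hexagonal number is n(2n−1).
Smallest index with value ≥ 45: n = 5 (giving 45).
Largest index with value ≤ 461: n = 15 (giving 435).
Indices 5 through 15: 11 terms.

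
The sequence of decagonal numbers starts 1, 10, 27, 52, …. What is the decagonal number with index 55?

The 55th decagonal number is n(4n−3) with n = 55.
55·(4·55 − 3) = 55·217 = 11935.

11935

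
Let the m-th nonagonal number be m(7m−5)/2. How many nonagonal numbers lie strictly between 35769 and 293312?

The n-th nonagonal number is n(7n−5)/2.
Smallest index with value > 35769: n = 102 (giving 36159).
Largest index with value < 293312: n = 289 (giving 291601).
Indices 102 through 289: 188 terms.

188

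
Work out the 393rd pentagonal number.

231477

The 393rd pentagonal number is n(3n−1)/2 with n = 393.
393·(3·393 − 1)/2 = 393·1178/2 = 393·589 = 231477.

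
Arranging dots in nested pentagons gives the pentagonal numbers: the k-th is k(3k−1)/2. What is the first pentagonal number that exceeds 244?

Solve n(3n−1)/2 > 244 for integer n.
The largest n with value ≤ 244 is 12 (since 210 ≤ 244 < 247), so the first above is n = 13, value 247.

247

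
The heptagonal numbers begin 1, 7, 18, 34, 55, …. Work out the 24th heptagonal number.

The 24th heptagonal number is n(5n−3)/2 with n = 24.
24·(5·24 − 3)/2 = 24·117/2 = 1404.

1404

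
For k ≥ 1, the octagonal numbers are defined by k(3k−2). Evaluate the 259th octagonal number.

259·(3·259 − 2) = 259·775 = 200725.

200725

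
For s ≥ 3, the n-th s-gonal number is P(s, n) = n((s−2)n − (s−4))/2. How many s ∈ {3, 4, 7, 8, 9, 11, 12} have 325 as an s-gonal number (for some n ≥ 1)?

2

s = 3: P(3, 25) = 325. ✓
s = 4: P(4, 18) = 324 and P(4, 19) = 361; 325 is not s-gonal.
s = 7: P(7, 11) = 286 and P(7, 12) = 342; 325 is not s-gonal.
s = 8: P(8, 10) = 280 and P(8, 11) = 341; 325 is not s-gonal.
s = 9: P(9, 10) = 325. ✓
s = 11: P(11, 8) = 260 and P(11, 9) = 333; 325 is not s-gonal.
s = 12: P(12, 8) = 288 and P(12, 9) = 369; 325 is not s-gonal.
Hits: s ∈ {3, 9} → 2.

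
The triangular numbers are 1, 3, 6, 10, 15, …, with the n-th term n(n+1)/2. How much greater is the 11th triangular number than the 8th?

11·12/2 = 66 and 8·9/2 = 36.
Difference: 66 − 36 = 30.

30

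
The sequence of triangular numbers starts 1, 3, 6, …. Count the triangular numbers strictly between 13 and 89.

The n-th triangular number is n(n+1)/2.
Smallest index with value > 13: n = 5 (giving 15).
Largest index with value < 89: n = 12 (giving 78).
Indices 5 through 12: 8 terms.

8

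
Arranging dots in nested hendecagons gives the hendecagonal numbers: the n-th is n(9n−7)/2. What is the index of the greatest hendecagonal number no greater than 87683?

139

Solve n(9n−7)/2 ≤ 87683 for integer n.
n = 139 gives 86458 ≤ 87683, while n = 140 gives 87710 > 87683; so the answer is index 139.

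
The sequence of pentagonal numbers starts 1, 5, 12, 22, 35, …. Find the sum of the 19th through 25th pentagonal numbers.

5047

Σ i(3i−1)/2 = (3Σi² − Σi) / 2 over i = 19..25.
Σi = 325 − 171 = 154 and Σi² = 5525 − 2109 = 3416.
(3·3416 − 1·154) / 2 = 10094/2 = 5047.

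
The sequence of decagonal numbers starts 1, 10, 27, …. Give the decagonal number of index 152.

91960

152·(4·152 − 3) = 152·605 = 91960.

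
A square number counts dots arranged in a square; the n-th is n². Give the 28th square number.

28² = 784.

784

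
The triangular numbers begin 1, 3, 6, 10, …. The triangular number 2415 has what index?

69

Set n(n+1)/2 = 2415, giving n² + n − 4830 = 0.
So n = (-1 + 139) / 2 = 138/2 = 69.
Check: 69·70/2 = 2415. ✓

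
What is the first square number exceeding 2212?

Solve n² > 2212 for integer n.
The largest n with value ≤ 2212 is 47 (since 2209 ≤ 2212 < 2304), so the first above is n = 48, value 2304.

2304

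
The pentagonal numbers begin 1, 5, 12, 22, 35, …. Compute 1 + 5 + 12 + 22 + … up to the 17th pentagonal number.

Σ i(3i−1)/2 = (3Σi² − Σi) / 2 over i = 1..17.
Σi = 153 and Σi² = 1785.
(3·1785 − 1·153) / 2 = 5202/2 = 2601.

2601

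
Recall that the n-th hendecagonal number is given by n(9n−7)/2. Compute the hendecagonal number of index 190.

The 190th hendecagonal number is n(9n−7)/2 with n = 190.
190·(9·190 − 7)/2 = 190·1703/2 = 161785.

161785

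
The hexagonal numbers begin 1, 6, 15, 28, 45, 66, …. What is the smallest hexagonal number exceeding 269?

276

Solve n(2n−1) > 269 for integer n.
The largest n with value ≤ 269 is 11 (since 231 ≤ 269 < 276), so the first above is n = 12, value 276.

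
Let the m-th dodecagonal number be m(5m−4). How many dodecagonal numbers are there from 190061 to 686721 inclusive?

176

The n-th dodecagonal number is n(5n−4).
Smallest index with value ≥ 190061: n = 196 (giving 191296).
Largest index with value ≤ 686721: n = 371 (giving 686721).
Indices 196 through 371: 176 terms.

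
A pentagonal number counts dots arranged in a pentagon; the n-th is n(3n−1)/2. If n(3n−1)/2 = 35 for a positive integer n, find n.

5

Set n(3n−1)/2 = 35, giving 3n² − n − 70 = 0.
The discriminant is 1 + 24·35 = 841, and √841 = 29.
So n = (1 + 29) / 6 = 30/6 = 5.
Check: 5·(3·5 − 1)/2 = 35. ✓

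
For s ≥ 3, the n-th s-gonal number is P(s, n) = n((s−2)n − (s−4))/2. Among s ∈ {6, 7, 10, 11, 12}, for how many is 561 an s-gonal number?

s = 6: P(6, 17) = 561. ✓
s = 7: P(7, 15) = 540 and P(7, 16) = 616; 561 is not s-gonal.
s = 10: P(10, 12) = 540 and P(10, 13) = 637; 561 is not s-gonal.
s = 11: P(11, 11) = 506 and P(11, 12) = 606; 561 is not s-gonal.
s = 12: P(12, 11) = 561. ✓
Hits: s ∈ {6, 12} → 2.

2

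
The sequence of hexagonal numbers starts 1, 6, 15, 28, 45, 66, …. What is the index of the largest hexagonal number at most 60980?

174

Solve n(2n−1) ≤ 60980 for integer n.
n = 174 gives 60378 ≤ 60980, while n = 175 gives 61075 > 60980; so the answer is index 174.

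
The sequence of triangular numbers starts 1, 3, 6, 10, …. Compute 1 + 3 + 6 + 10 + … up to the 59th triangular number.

35990

Σ i(i+1)/2 = (Σi² + Σi) / 2 over i = 1..59.
Σi = 1770 and Σi² = 70210.
(1·70210 + 1·1770) / 2 = 71980/2 = 35990.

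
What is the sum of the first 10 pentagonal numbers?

Σ i(3i−1)/2 = (3Σi² − Σi) / 2 over i = 1..10.
Σi = 55 and Σi² = 385.
(3·385 − 1·55) / 2 = 1100/2 = 550.

550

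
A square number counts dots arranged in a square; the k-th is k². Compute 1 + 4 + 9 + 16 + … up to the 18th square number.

2109

Σ_{i=1}^{18} i² = 18·19·37/6 = 2109.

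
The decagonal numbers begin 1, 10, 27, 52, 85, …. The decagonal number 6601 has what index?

41

Set n(4n−3) = 6601, giving 4n² − 3n − 6601 = 0.
So n = (3 + 325) / 8 = 328/8 = 41.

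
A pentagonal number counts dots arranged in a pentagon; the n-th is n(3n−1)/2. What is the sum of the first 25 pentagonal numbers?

8125

Σ i(3i−1)/2 = (3Σi² − Σi) / 2 over i = 1..25.
Σi = 325 and Σi² = 5525.
(3·5525 − 1·325) / 2 = 16250/2 = 8125.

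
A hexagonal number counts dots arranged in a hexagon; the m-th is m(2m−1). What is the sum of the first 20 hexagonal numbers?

Σ i(2i−1) = 2Σi² − Σi over i = 1..20.
Σi = 210 and Σi² = 2870.
2·2870 − 1·210 = 5530.

5530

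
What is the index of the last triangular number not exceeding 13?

4

Solve n(n+1)/2 ≤ 13 for integer n.
n = 4 gives 10 ≤ 13, while n = 5 gives 15 > 13; so the answer is index 4.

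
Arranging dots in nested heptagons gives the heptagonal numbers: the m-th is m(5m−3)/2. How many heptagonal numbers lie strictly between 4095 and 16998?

The n-th heptagonal number is n(5n−3)/2.
Smallest index with value > 4095: n = 41 (giving 4141).
Largest index with value < 16998: n = 82 (giving 16687).
Indices 41 through 82: 42 terms.

42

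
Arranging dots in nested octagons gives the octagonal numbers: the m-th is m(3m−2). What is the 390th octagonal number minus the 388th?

390·(3·390 − 2) = 455520 and 388·(3·388 − 2) = 450856.
Difference: 455520 − 450856 = 4664.

4664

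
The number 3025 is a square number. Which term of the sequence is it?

We need n² = 3025, so n = √3025 = 55.
Check: 55² = 3025. ✓

55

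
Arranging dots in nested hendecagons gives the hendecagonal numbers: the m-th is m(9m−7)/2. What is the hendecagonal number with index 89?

The 89th hendecagonal number is n(9n−7)/2 with n = 89.
89·(9·89 − 7)/2 = 89·794/2 = 89·397 = 35333.

35333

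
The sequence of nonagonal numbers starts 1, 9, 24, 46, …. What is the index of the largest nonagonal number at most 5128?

Solve n(7n−5)/2 ≤ 5128 for integer n.
n = 38 gives 4959 ≤ 5128, while n = 39 gives 5226 > 5128; so the answer is index 38.

38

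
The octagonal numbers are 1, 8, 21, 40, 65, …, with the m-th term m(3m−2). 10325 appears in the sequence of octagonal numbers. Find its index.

Set n(3n−2) = 10325, giving 3n² − 2n − 10325 = 0.
The discriminant is 4 + 12·10325 = 123904, and √123904 = 352.
So n = (2 + 352) / 6 = 354/6 = 59.

59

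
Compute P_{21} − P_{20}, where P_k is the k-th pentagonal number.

61

Consecutive pentagonal numbers differ by 3n − 2: here 3·21 − 2 = 61.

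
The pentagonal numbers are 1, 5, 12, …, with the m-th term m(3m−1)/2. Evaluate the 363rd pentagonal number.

197472

The 363rd pentagonal number is n(3n−1)/2 with n = 363.
363·(3·363 − 1)/2 = 363·1088/2 = 363·544 = 197472.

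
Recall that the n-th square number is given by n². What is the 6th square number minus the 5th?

11

n² − (n−1)² = 2n − 1, so 6² − 5² = 2·6 − 1 = 11.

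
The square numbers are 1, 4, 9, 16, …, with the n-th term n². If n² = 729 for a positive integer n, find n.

27

We need n² = 729, so n = √729 = 27.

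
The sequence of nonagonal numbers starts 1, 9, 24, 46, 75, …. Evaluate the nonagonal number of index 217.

164269

217·(7·217 − 5)/2 = 217·1514/2 = 217·757 = 164269.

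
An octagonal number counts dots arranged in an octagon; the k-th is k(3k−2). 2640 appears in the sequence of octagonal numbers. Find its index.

Set n(3n−2) = 2640, giving 3n² − 2n − 2640 = 0.
The discriminant is 4 + 12·2640 = 31684, and √31684 = 178.
So n = (2 + 178) / 6 = 180/6 = 30.
Check: 30·(3·30 − 2) = 2640. ✓

30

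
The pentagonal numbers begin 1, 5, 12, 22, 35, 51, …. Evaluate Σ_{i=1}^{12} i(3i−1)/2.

Σ i(3i−1)/2 = (3Σi² − Σi) / 2 over i = 1..12.
Σi = 78 and Σi² = 650.
(3·650 − 1·78) / 2 = 1872/2 = 936.

936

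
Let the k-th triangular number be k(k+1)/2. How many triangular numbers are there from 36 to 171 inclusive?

11

The n-th triangular number is n(n+1)/2.
Smallest index with value ≥ 36: n = 8 (giving 36).
Largest index with value ≤ 171: n = 18 (giving 171).
Indices 8 through 18: 11 terms.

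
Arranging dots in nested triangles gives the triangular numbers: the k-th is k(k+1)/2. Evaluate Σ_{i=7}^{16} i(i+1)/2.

Σ i(i+1)/2 = (Σi² + Σi) / 2 over i = 7..16.
Σi = 136 − 21 = 115 and Σi² = 1496 − 91 = 1405.
(1·1405 + 1·115) / 2 = 1520/2 = 760.

760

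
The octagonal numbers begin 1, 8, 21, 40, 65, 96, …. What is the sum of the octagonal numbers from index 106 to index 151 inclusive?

Σ i(3i−2) = 3Σi² − 2Σi over i = 106..151.
Σi = 11476 − 5565 = 5911 and Σi² = 1159076 − 391405 = 767671.
3·767671 − 2·5911 = 2291191.

2291191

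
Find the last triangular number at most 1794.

Solve n(n+1)/2 ≤ 1794 for integer n.
n = 59 gives 1770 ≤ 1794, while n = 60 gives 1830 > 1794; so the answer is 1770.

1770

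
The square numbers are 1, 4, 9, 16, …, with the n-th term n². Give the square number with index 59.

The 59th square number is n² with n = 59.
59² = 3481.

3481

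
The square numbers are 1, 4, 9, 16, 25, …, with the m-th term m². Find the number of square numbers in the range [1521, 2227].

The n-th square number is n².
Smallest index with value ≥ 1521: n = 39 (giving 1521).
Largest index with value ≤ 2227: n = 47 (giving 2209).
Indices 39 through 47: 9 terms.

9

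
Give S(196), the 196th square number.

38416

The 196th square number is n² with n = 196.
196² = 38416.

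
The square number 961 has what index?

31

We need n² = 961, so n = √961 = 31.
Check: 31² = 961. ✓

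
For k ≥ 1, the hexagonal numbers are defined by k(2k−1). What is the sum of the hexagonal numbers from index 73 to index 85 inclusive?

Σ i(2i−1) = 2Σi² − Σi over i = 73..85.
Σi = 3655 − 2628 = 1027 and Σi² = 208335 − 127020 = 81315.
2·81315 − 1·1027 = 161603.

161603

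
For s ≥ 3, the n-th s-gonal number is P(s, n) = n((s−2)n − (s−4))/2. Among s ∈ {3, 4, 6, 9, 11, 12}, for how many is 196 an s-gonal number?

2

s = 3: P(3, 19) = 190 and P(3, 20) = 210; 196 is not s-gonal.
s = 4: P(4, 14) = 196. ✓
s = 6: P(6, 10) = 190 and P(6, 11) = 231; 196 is not s-gonal.
s = 9: P(9, 7) = 154 and P(9, 8) = 204; 196 is not s-gonal.
s = 11: P(11, 7) = 196. ✓
s = 12: P(12, 6) = 156 and P(12, 7) = 217; 196 is not s-gonal.
Hits: s ∈ {4, 11} → 2.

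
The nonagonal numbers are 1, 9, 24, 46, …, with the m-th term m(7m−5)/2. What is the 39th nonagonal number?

The 39th nonagonal number is n(7n−5)/2 with n = 39.
39·(7·39 − 5)/2 = 39·268/2 = 39·134 = 5226.

5226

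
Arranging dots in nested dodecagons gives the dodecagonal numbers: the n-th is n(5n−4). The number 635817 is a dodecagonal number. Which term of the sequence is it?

Set n(5n−4) = 635817, giving 5n² − 4n − 635817 = 0.
The discriminant is 16 + 20·635817 = 12716356, and √12716356 = 3566.
So n = (4 + 3566) / 10 = 3570/10 = 357.

357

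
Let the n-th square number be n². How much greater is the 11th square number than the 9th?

11² = 121 and 9² = 81.
Difference: 121 − 81 = 40.

40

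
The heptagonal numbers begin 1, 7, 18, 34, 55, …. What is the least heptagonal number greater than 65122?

65367

Solve n(5n−3)/2 > 65122 for integer n.
The largest n with value ≤ 65122 is 161 (since 64561 ≤ 65122 < 65367), so the first above is n = 162, value 65367.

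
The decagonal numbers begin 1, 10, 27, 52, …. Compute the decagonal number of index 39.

The 39th decagonal number is n(4n−3) with n = 39.
39·(4·39 − 3) = 39·153 = 5967.

5967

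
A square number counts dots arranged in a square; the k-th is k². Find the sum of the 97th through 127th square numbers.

391344

Σ_{i=97}^{127} i² = 690880 − 299536 = 391344.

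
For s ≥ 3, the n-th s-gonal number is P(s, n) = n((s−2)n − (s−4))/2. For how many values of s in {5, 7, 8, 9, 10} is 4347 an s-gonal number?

s = 5: P(5, 54) = 4347. ✓
s = 7: P(7, 42) = 4347. ✓
s = 8: P(8, 38) = 4256 and P(8, 39) = 4485; 4347 is not s-gonal.
s = 9: P(9, 35) = 4200 and P(9, 36) = 4446; 4347 is not s-gonal.
s = 10: P(10, 33) = 4257 and P(10, 34) = 4522; 4347 is not s-gonal.
Hits: s ∈ {5, 7} → 2.

2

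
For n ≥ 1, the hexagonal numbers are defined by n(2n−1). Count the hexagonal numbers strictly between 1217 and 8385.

The n-th hexagonal number is n(2n−1).
Smallest index with value > 1217: n = 25 (giving 1225).
Largest index with value < 8385: n = 64 (giving 8128).
Indices 25 through 64: 40 terms.

40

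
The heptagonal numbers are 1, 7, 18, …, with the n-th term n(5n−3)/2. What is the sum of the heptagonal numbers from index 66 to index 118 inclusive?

1145171

Σ i(5i−3)/2 = (5Σi² − 3Σi) / 2 over i = 66..118.
Σi = 7021 − 2145 = 4876 and Σi² = 554659 − 93665 = 460994.
(5·460994 − 3·4876) / 2 = 2290342/2 = 1145171.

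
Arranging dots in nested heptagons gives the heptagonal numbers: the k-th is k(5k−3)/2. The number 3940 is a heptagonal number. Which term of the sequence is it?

40

Set n(5n−3)/2 = 3940, giving 5n² − 3n − 7880 = 0.
The discriminant is 9 + 40·3940 = 157609, and √157609 = 397.
So n = (3 + 397) / 10 = 400/10 = 40.
Check: 40·(5·40 − 3)/2 = 3940. ✓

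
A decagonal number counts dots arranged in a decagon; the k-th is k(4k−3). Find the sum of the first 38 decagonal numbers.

Σ i(4i−3) = 4Σi² − 3Σi over i = 1..38.
Σi = 741 and Σi² = 19019.
4·19019 − 3·741 = 73853.

73853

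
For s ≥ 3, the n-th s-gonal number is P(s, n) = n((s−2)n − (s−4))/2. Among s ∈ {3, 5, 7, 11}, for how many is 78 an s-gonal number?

1

s = 3: P(3, 12) = 78. ✓
s = 5: P(5, 7) = 70 and P(5, 8) = 92; 78 is not s-gonal.
s = 7: P(7, 5) = 55 and P(7, 6) = 81; 78 is not s-gonal.
s = 11: P(11, 4) = 58 and P(11, 5) = 95; 78 is not s-gonal.
Hits: s ∈ {3} → 1.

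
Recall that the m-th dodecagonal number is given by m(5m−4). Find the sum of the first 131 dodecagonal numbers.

3755246

Σ i(5i−4) = 5Σi² − 4Σi over i = 1..131.
Σi = 8646 and Σi² = 757966.
5·757966 − 4·8646 = 3755246.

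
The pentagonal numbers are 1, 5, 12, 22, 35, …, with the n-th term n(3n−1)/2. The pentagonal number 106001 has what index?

Set n(3n−1)/2 = 106001, giving 3n² − n − 212002 = 0.
The discriminant is 1 + 24·106001 = 2544025, and √2544025 = 1595.
So n = (1 + 1595) / 6 = 1596/6 = 266.

266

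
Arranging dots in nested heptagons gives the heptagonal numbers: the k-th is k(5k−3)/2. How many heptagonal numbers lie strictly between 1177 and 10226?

The n-th heptagonal number is n(5n−3)/2.
Smallest index with value > 1177: n = 23 (giving 1288).
Largest index with value < 10226: n = 64 (giving 10144).
Indices 23 through 64: 42 terms.

42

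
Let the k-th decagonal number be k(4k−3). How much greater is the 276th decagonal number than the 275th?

Consecutive decagonal numbers differ by 8n − 7: here 8·276 − 7 = 2201.

2201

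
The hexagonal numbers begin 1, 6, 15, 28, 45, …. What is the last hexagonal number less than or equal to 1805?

Solve n(2n−1) ≤ 1805 for integer n.
n = 30 gives 1770 ≤ 1805, while n = 31 gives 1891 > 1805; so the answer is 1770.

1770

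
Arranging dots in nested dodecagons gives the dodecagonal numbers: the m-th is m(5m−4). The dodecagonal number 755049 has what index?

Set n(5n−4) = 755049, giving 5n² − 4n − 755049 = 0.
The discriminant is 16 + 20·755049 = 15100996, and √15100996 = 3886.
So n = (4 + 3886) / 10 = 3890/10 = 389.
Check: 389·(5·389 − 4) = 755049. ✓

389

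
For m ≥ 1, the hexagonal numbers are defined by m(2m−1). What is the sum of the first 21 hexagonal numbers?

6391

Σ i(2i−1) = 2Σi² − Σi over i = 1..21.
Σi = 231 and Σi² = 3311.
2·3311 − 1·231 = 6391.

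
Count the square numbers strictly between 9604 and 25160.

The n-th square number is n².
Smallest index with value > 9604: n = 99 (giving 9801).
Largest index with value < 25160: n = 158 (giving 24964).
Indices 99 through 158: 60 terms.

60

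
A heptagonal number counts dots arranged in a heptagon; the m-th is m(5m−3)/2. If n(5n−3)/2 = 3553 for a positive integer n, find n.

38

Set n(5n−3)/2 = 3553, giving 5n² − 3n − 7106 = 0.
The discriminant is 9 + 40·3553 = 142129, and √142129 = 377.
So n = (3 + 377) / 10 = 380/10 = 38.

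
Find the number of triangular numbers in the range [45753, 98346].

142

The n-th triangular number is n(n+1)/2.
Smallest index with value ≥ 45753: n = 302 (giving 45753).
Largest index with value ≤ 98346: n = 443 (giving 98346).
Indices 302 through 443: 142 terms.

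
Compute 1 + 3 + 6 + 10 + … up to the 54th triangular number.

Σ i(i+1)/2 = (Σi² + Σi) / 2 over i = 1..54.
Σi = 1485 and Σi² = 53955.
(1·53955 + 1·1485) / 2 = 55440/2 = 27720.

27720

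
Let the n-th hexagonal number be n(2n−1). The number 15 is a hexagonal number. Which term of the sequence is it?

3

Set n(2n−1) = 15, giving 2n² − n − 15 = 0.
The discriminant is 1 + 8·15 = 121, and √121 = 11.
So n = (1 + 11) / 4 = 12/4 = 3.
Check: 3·(2·3 − 1) = 15. ✓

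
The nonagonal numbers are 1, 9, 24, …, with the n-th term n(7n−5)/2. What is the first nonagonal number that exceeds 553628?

556206

Solve n(7n−5)/2 > 553628 for integer n.
The largest n with value ≤ 553628 is 398 (since 553419 ≤ 553628 < 556206), so the first above is n = 399, value 556206.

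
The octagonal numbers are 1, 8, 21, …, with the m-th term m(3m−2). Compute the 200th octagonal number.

200·(3·200 − 2) = 200·598 = 119600.

119600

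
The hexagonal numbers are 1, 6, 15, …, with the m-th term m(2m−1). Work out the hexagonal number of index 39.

The 39th hexagonal number is n(2n−1) with n = 39.
39·(2·39 − 1) = 39·77 = 3003.

3003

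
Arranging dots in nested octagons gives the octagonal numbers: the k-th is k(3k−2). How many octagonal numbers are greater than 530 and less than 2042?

The n-th octagonal number is n(3n−2).
Smallest index with value > 530: n = 14 (giving 560).
Largest index with value < 2042: n = 26 (giving 1976).
Indices 14 through 26: 13 terms.

13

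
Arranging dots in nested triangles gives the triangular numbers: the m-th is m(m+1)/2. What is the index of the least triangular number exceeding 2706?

Solve n(n+1)/2 > 2706 for integer n.
The largest n with value ≤ 2706 is 73 (since 2701 ≤ 2706 < 2775), so the first above is n = 74, value 2775.

74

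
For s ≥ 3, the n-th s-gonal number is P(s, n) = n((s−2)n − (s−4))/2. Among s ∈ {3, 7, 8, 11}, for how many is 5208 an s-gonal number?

s = 3: P(3, 101) = 5151 and P(3, 102) = 5253; 5208 is not s-gonal.
s = 7: P(7, 45) = 4995 and P(7, 46) = 5221; 5208 is not s-gonal.
s = 8: P(8, 42) = 5208. ✓
s = 11: P(11, 34) = 5083 and P(11, 35) = 5390; 5208 is not s-gonal.
Hits: s ∈ {8} → 1.

1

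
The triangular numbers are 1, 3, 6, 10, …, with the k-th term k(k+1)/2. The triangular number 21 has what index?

6

Set n(n+1)/2 = 21, giving n² + n − 42 = 0.
So n = (-1 + 13) / 2 = 12/2 = 6.
Check: 6·7/2 = 21. ✓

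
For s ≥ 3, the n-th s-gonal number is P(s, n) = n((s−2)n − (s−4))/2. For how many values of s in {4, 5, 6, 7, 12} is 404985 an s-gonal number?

s = 4: P(4, 636) = 404496 and P(4, 637) = 405769; 404985 is not s-gonal.
s = 5: P(5, 519) = 403782 and P(5, 520) = 405340; 404985 is not s-gonal.
s = 6: P(6, 450) = 404550 and P(6, 451) = 406351; 404985 is not s-gonal.
s = 7: P(7, 402) = 403407 and P(7, 403) = 405418; 404985 is not s-gonal.
s = 12: P(12, 285) = 404985. ✓
Hits: s ∈ {12} → 1.

1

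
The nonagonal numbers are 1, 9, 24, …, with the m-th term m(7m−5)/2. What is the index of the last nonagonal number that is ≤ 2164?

Solve n(7n−5)/2 ≤ 2164 for integer n.
n = 25 gives 2125 ≤ 2164, while n = 26 gives 2301 > 2164; so the answer is index 25.

25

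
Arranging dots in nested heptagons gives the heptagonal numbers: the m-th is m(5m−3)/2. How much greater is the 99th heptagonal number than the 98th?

Consecutive heptagonal numbers differ by 5n − 4: here 5·99 − 4 = 491.

491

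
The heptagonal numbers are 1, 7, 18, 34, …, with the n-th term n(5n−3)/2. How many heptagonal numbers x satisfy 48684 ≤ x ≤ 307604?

The n-th heptagonal number is n(5n−3)/2.
Smallest index with value ≥ 48684: n = 140 (giving 48790).
Largest index with value ≤ 307604: n = 351 (giving 307476).
Indices 140 through 351: 212 terms.

212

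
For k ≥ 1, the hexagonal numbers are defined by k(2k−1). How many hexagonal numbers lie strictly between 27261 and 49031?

The n-th hexagonal number is n(2n−1).
Smallest index with value > 27261: n = 118 (giving 27730).
Largest index with value < 49031: n = 156 (giving 48516).
Indices 118 through 156: 39 terms.

39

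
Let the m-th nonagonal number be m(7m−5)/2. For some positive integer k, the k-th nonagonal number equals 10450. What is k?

55

Set n(7n−5)/2 = 10450, giving 7n² − 5n − 20900 = 0.
The discriminant is 25 + 56·10450 = 585225, and √585225 = 765.
So n = (5 + 765) / 14 = 770/14 = 55.
Check: 55·(7·55 − 5)/2 = 10450. ✓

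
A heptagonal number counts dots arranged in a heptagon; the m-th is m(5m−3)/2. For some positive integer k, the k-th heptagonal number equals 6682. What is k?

Set n(5n−3)/2 = 6682, giving 5n² − 3n − 13364 = 0.
The discriminant is 9 + 40·6682 = 267289, and √267289 = 517.
So n = (3 + 517) / 10 = 520/10 = 52.

52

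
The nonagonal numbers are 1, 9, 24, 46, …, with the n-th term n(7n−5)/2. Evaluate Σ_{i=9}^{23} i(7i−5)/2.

13820

Σ i(7i−5)/2 = (7Σi² − 5Σi) / 2 over i = 9..23.
Σi = 276 − 36 = 240 and Σi² = 4324 − 204 = 4120.
(7·4120 − 5·240) / 2 = 27640/2 = 13820.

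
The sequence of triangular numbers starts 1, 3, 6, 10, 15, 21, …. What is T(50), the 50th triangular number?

1275

The 50th triangular number is n(n+1)/2 with n = 50.
50·51/2 = 2550/2 = 1275.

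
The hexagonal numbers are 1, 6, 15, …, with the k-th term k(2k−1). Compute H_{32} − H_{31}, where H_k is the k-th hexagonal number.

Consecutive hexagonal numbers differ by 4n − 3: here 4·32 − 3 = 125.

125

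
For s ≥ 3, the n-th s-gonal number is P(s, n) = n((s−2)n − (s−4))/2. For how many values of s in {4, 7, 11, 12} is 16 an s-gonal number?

1

s = 4: P(4, 4) = 16. ✓
s = 7: P(7, 2) = 7 and P(7, 3) = 18; 16 is not s-gonal.
s = 11: P(11, 2) = 11 and P(11, 3) = 30; 16 is not s-gonal.
s = 12: P(12, 2) = 12 and P(12, 3) = 33; 16 is not s-gonal.
Hits: s ∈ {4} → 1.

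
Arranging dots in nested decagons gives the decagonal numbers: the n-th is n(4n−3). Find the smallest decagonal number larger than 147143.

148417

Solve n(4n−3) > 147143 for integer n.
The largest n with value ≤ 147143 is 192 (since 146880 ≤ 147143 < 148417), so the first above is n = 193, value 148417.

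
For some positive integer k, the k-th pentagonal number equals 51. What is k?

Set n(3n−1)/2 = 51, giving 3n² − n − 102 = 0.
So n = (1 + 35) / 6 = 36/6 = 6.

6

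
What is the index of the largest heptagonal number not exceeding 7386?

54

Solve n(5n−3)/2 ≤ 7386 for integer n.
n = 54 gives 7209 ≤ 7386, while n = 55 gives 7480 > 7386; so the answer is index 54.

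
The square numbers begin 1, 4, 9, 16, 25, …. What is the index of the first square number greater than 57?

Solve n² > 57 for integer n.
The largest n with value ≤ 57 is 7 (since 49 ≤ 57 < 64), so the first above is n = 8, value 64.

8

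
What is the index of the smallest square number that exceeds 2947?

55

Solve n² > 2947 for integer n.
The largest n with value ≤ 2947 is 54 (since 2916 ≤ 2947 < 3025), so the first above is n = 55, value 3025.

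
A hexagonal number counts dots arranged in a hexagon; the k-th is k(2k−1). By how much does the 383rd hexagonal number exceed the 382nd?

1529

Consecutive hexagonal numbers differ by 4n − 3: here 4·383 − 3 = 1529.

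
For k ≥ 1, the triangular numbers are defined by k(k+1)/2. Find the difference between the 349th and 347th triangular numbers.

697

349·350/2 = 61075 and 347·348/2 = 60378.
Difference: 61075 − 60378 = 697.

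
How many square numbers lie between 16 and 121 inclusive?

The n-th square number is n².
Smallest index with value ≥ 16: n = 4 (giving 16).
Largest index with value ≤ 121: n = 11 (giving 121).
Indices 4 through 11: 8 terms.

8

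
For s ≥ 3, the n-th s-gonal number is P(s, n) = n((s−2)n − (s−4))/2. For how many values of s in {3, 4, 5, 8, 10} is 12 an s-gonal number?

1

s = 3: P(3, 4) = 10 and P(3, 5) = 15; 12 is not s-gonal.
s = 4: P(4, 3) = 9 and P(4, 4) = 16; 12 is not s-gonal.
s = 5: P(5, 3) = 12. ✓
s = 8: P(8, 2) = 8 and P(8, 3) = 21; 12 is not s-gonal.
s = 10: P(10, 2) = 10 and P(10, 3) = 27; 12 is not s-gonal.
Hits: s ∈ {5} → 1.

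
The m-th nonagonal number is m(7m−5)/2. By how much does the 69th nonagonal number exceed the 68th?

477

Consecutive nonagonal numbers differ by 7n − 6: here 7·69 − 6 = 477.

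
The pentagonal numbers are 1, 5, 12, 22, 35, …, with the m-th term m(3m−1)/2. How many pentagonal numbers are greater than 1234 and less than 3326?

The n-th pentagonal number is n(3n−1)/2.
Smallest index with value > 1234: n = 29 (giving 1247).
Largest index with value < 3326: n = 47 (giving 3290).
Indices 29 through 47: 19 terms.

19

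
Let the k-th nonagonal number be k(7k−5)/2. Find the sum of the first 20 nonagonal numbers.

Σ i(7i−5)/2 = (7Σi² − 5Σi) / 2 over i = 1..20.
Σi = 210 and Σi² = 2870.
(7·2870 − 5·210) / 2 = 19040/2 = 9520.

9520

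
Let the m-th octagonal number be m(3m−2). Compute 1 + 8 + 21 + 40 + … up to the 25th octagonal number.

15925

Σ i(3i−2) = 3Σi² − 2Σi over i = 1..25.
Σi = 325 and Σi² = 5525.
3·5525 − 2·325 = 15925.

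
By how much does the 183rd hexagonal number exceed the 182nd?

729

Consecutive hexagonal numbers differ by 4n − 3: here 4·183 − 3 = 729.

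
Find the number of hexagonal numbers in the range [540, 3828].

The n-th hexagonal number is n(2n−1).
Smallest index with value ≥ 540: n = 17 (giving 561).
Largest index with value ≤ 3828: n = 44 (giving 3828).
Indices 17 through 44: 28 terms.

28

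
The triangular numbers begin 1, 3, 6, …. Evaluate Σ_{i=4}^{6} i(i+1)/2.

46

Σ i(i+1)/2 = (Σi² + Σi) / 2 over i = 4..6.
Σi = 21 − 6 = 15 and Σi² = 91 − 14 = 77.
(1·77 + 1·15) / 2 = 92/2 = 46.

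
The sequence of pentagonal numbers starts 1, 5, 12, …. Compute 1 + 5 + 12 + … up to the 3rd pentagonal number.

Σ i(3i−1)/2 = (3Σi² − Σi) / 2 over i = 1..3.
Σi = 6 and Σi² = 14.
(3·14 − 1·6) / 2 = 36/2 = 18.

18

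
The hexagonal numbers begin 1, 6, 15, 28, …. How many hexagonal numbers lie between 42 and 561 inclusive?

13

The n-th hexagonal number is n(2n−1).
Smallest index with value ≥ 42: n = 5 (giving 45).
Largest index with value ≤ 561: n = 17 (giving 561).
Indices 5 through 17: 13 terms.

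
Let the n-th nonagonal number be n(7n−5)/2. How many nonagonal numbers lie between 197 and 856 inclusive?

The n-th nonagonal number is n(7n−5)/2.
Smallest index with value ≥ 197: n = 8 (giving 204).
Largest index with value ≤ 856: n = 16 (giving 856).
Indices 8 through 16: 9 terms.

9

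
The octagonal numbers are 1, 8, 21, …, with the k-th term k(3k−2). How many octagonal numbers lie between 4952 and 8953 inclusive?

14

The n-th octagonal number is n(3n−2).
Smallest index with value ≥ 4952: n = 41 (giving 4961).
Largest index with value ≤ 8953: n = 54 (giving 8640).
Indices 41 through 54: 14 terms.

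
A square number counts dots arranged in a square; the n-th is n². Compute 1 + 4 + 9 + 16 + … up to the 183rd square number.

2059604

Σ_{i=1}^{183} i² = 183·184·367/6 = 2059604.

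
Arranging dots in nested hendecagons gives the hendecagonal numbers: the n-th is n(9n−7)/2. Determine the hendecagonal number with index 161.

161·(9·161 − 7)/2 = 161·1442/2 = 161·721 = 116081.

116081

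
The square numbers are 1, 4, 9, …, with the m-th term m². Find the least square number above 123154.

Solve n² > 123154 for integer n.
The largest n with value ≤ 123154 is 350 (since 122500 ≤ 123154 < 123201), so the first above is n = 351, value 123201.

123201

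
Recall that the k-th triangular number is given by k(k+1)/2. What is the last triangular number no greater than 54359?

Solve n(n+1)/2 ≤ 54359 for integer n.
n = 329 gives 54285 ≤ 54359, while n = 330 gives 54615 > 54359; so the answer is 54285.

54285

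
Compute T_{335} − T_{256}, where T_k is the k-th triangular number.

23384

335·336/2 = 56280 and 256·257/2 = 32896.
Difference: 56280 − 32896 = 23384.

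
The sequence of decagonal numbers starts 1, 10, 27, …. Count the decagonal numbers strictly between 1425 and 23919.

The n-th decagonal number is n(4n−3).
Smallest index with value > 1425: n = 20 (giving 1540).
Largest index with value < 23919: n = 77 (giving 23485).
Indices 20 through 77: 58 terms.

58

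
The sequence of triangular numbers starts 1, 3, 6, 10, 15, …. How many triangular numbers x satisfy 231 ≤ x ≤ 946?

The n-th triangular number is n(n+1)/2.
Smallest index with value ≥ 231: n = 21 (giving 231).
Largest index with value ≤ 946: n = 43 (giving 946).
Indices 21 through 43: 23 terms.

23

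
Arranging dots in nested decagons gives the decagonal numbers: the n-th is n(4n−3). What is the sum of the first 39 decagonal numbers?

Σ i(4i−3) = 4Σi² − 3Σi over i = 1..39.
Σi = 780 and Σi² = 20540.
4·20540 − 3·780 = 79820.

79820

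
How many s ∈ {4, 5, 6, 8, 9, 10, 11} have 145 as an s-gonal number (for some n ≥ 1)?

s = 4: P(4, 12) = 144 and P(4, 13) = 169; 145 is not s-gonal.
s = 5: P(5, 10) = 145. ✓
s = 6: P(6, 8) = 120 and P(6, 9) = 153; 145 is not s-gonal.
s = 8: P(8, 7) = 133 and P(8, 8) = 176; 145 is not s-gonal.
s = 9: P(9, 6) = 111 and P(9, 7) = 154; 145 is not s-gonal.
s = 10: P(10, 6) = 126 and P(10, 7) = 175; 145 is not s-gonal.
s = 11: P(11, 6) = 141 and P(11, 7) = 196; 145 is not s-gonal.
Hits: s ∈ {5} → 1.

1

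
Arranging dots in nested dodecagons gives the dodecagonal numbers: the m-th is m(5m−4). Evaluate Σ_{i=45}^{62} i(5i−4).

Σ i(5i−4) = 5Σi² − 4Σi over i = 45..62.
Σi = 1953 − 990 = 963 and Σi² = 81375 − 29370 = 52005.
5·52005 − 4·963 = 256173.

256173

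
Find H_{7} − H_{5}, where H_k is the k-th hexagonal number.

7·(2·7 − 1) = 91 and 5·(2·5 − 1) = 45.
Difference: 91 − 45 = 46.

46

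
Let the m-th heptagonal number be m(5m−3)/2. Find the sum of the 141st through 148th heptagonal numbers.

415976

Σ i(5i−3)/2 = (5Σi² − 3Σi) / 2 over i = 141..148.
Σi = 11026 − 9870 = 1156 and Σi² = 1091574 − 924490 = 167084.
(5·167084 − 3·1156) / 2 = 831952/2 = 415976.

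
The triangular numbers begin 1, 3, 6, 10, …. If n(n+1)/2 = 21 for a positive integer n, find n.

6

Set n(n+1)/2 = 21, giving n² + n − 42 = 0.
The discriminant is 1 + 8·21 = 169, and √169 = 13.
So n = (-1 + 13) / 2 = 12/2 = 6.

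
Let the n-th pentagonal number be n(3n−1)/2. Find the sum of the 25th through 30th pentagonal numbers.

6750

Σ i(3i−1)/2 = (3Σi² − Σi) / 2 over i = 25..30.
Σi = 465 − 300 = 165 and Σi² = 9455 − 4900 = 4555.
(3·4555 − 1·165) / 2 = 13500/2 = 6750.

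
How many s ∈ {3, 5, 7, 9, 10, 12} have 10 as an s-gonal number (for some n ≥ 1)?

s = 3: P(3, 4) = 10. ✓
s = 5: P(5, 2) = 5 and P(5, 3) = 12; 10 is not s-gonal.
s = 7: P(7, 2) = 7 and P(7, 3) = 18; 10 is not s-gonal.
s = 9: P(9, 2) = 9 and P(9, 3) = 24; 10 is not s-gonal.
s = 10: P(10, 2) = 10. ✓
s = 12: P(12, 1) = 1 and P(12, 2) = 12; 10 is not s-gonal.
Hits: s ∈ {3, 10} → 2.

2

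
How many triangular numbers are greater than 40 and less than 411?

The n-th triangular number is n(n+1)/2.
Smallest index with value > 40: n = 9 (giving 45).
Largest index with value < 411: n = 28 (giving 406).
Indices 9 through 28: 20 terms.

20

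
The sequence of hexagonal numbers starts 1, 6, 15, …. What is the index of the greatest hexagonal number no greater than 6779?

Solve n(2n−1) ≤ 6779 for integer n.
n = 58 gives 6670 ≤ 6779, while n = 59 gives 6903 > 6779; so the answer is index 58.

58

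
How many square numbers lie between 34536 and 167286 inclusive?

The n-th square number is n².
Smallest index with value ≥ 34536: n = 186 (giving 34596).
Largest index with value ≤ 167286: n = 409 (giving 167281).
Indices 186 through 409: 224 terms.

224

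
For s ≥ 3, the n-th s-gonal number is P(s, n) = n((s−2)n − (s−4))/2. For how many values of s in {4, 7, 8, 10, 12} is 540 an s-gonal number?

2

s = 4: P(4, 23) = 529 and P(4, 24) = 576; 540 is not s-gonal.
s = 7: P(7, 15) = 540. ✓
s = 8: P(8, 13) = 481 and P(8, 14) = 560; 540 is not s-gonal.
s = 10: P(10, 12) = 540. ✓
s = 12: P(12, 10) = 460 and P(12, 11) = 561; 540 is not s-gonal.
Hits: s ∈ {7, 10} → 2.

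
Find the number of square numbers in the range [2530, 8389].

The n-th square number is n².
Smallest index with value ≥ 2530: n = 51 (giving 2601).
Largest index with value ≤ 8389: n = 91 (giving 8281).
Indices 51 through 91: 41 terms.

41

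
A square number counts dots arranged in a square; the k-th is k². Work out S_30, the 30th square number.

The 30th square number is n² with n = 30.
30² = 900.

900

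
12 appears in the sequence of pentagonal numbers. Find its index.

3

Set n(3n−1)/2 = 12, giving 3n² − n − 24 = 0.
The discriminant is 1 + 24·12 = 289, and √289 = 17.
So n = (1 + 17) / 6 = 18/6 = 3.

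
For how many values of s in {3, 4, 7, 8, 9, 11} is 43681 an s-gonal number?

s = 3: P(3, 295) = 43660 and P(3, 296) = 43956; 43681 is not s-gonal.
s = 4: P(4, 209) = 43681. ✓
s = 7: P(7, 132) = 43362 and P(7, 133) = 44023; 43681 is not s-gonal.
s = 8: P(8, 121) = 43681. ✓
s = 9: P(9, 112) = 43624 and P(9, 113) = 44409; 43681 is not s-gonal.
s = 11: P(11, 98) = 42875 and P(11, 99) = 43758; 43681 is not s-gonal.
Hits: s ∈ {4, 8} → 2.

2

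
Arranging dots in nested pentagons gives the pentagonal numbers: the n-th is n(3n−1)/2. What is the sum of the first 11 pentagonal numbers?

Σ i(3i−1)/2 = (3Σi² − Σi) / 2 over i = 1..11.
Σi = 66 and Σi² = 506.
(3·506 − 1·66) / 2 = 1452/2 = 726.

726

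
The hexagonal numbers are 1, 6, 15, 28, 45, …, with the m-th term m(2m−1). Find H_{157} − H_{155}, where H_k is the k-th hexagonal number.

157·(2·157 − 1) = 49141 and 155·(2·155 − 1) = 47895.
Difference: 49141 − 47895 = 1246.

1246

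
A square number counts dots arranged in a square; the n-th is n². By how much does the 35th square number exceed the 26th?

549

35² = 1225 and 26² = 676.
Difference: 1225 − 676 = 549.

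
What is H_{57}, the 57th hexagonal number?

6441

57·(2·57 − 1) = 57·113 = 6441.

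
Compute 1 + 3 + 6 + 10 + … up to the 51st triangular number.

23426

Σ i(i+1)/2 = (Σi² + Σi) / 2 over i = 1..51.
Σi = 1326 and Σi² = 45526.
(1·45526 + 1·1326) / 2 = 46852/2 = 23426.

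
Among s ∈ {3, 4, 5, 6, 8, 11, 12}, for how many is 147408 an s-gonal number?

s = 3: P(3, 542) = 147153 and P(3, 543) = 147696; 147408 is not s-gonal.
s = 4: P(4, 383) = 146689 and P(4, 384) = 147456; 147408 is not s-gonal.
s = 5: P(5, 313) = 146797 and P(5, 314) = 147737; 147408 is not s-gonal.
s = 6: P(6, 271) = 146611 and P(6, 272) = 147696; 147408 is not s-gonal.
s = 8: P(8, 222) = 147408. ✓
s = 11: P(11, 181) = 146791 and P(11, 182) = 148421; 147408 is not s-gonal.
s = 12: P(12, 172) = 147232 and P(12, 173) = 148953; 147408 is not s-gonal.
Hits: s ∈ {8} → 1.

1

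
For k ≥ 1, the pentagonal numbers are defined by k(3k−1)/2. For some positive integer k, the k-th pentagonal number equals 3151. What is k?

Set n(3n−1)/2 = 3151, giving 3n² − n − 6302 = 0.
The discriminant is 1 + 24·3151 = 75625, and √75625 = 275.
So n = (1 + 275) / 6 = 276/6 = 46.
Check: 46·(3·46 − 1)/2 = 3151. ✓

46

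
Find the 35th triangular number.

35·36/2 = 1260/2 = 630.

630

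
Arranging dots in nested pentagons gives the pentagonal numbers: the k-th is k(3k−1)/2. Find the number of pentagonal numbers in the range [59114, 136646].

The n-th pentagonal number is n(3n−1)/2.
Smallest index with value ≥ 59114: n = 199 (giving 59302).
Largest index with value ≤ 136646: n = 301 (giving 135751).
Indices 199 through 301: 103 terms.

103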